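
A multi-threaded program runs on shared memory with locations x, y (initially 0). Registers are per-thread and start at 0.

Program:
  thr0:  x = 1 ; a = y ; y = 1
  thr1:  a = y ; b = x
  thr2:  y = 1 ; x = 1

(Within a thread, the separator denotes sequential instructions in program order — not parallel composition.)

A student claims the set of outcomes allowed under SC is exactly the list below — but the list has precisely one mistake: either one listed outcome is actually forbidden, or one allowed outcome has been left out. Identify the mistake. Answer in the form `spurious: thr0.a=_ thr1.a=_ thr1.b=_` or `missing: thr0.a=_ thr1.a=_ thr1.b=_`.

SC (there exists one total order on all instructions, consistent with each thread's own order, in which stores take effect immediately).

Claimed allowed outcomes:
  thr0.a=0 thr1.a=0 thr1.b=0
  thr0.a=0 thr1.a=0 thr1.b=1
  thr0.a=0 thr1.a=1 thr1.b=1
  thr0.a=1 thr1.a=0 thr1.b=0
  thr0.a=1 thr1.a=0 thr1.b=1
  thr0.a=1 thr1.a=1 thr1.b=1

missing: thr0.a=1 thr1.a=1 thr1.b=0

outcome vector order: (thr0.a,thr1.a,thr1.b)
[SC] allowed = {000 001 011 100 101 110 111}
SC∖claimed = {110}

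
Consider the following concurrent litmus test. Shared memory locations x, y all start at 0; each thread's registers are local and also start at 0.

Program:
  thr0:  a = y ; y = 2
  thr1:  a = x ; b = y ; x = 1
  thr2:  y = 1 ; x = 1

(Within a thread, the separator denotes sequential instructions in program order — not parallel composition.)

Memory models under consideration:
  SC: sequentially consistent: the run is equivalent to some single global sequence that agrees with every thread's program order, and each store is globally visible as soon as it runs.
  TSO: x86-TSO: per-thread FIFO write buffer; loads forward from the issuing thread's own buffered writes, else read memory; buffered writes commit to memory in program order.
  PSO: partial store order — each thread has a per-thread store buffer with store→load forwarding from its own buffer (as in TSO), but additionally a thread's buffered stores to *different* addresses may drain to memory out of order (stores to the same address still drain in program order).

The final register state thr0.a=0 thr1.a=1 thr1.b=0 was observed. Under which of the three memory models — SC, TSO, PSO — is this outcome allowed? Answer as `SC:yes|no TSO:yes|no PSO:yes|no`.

outcome vector order: (thr0.a,thr1.a,thr1.b)
SC: 10 outcomes — {000; 001; 002; 011; 012; 100; 101; 102; 111; 112}
TSO: 10 outcomes — {000; 001; 002; 011; 012; 100; 101; 102; 111; 112}
PSO: 12 outcomes — {000; 001; 002; 010; 011; 012; 100; 101; 102; 110; 111; 112}
target 010 ∈ {PSO}

SC:no TSO:no PSO:yes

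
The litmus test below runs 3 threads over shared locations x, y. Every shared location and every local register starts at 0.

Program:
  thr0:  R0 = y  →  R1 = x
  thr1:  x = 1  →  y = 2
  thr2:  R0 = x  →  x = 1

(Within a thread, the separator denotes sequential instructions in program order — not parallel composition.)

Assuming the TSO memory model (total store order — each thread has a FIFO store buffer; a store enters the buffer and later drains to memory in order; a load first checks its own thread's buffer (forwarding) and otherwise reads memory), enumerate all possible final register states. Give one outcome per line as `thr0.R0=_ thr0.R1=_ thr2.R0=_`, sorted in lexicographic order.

outcome vector order: (thr0.R0,thr0.R1,thr2.R0)
|TSO outcomes| = 6

thr0.R0=0 thr0.R1=0 thr2.R0=0
thr0.R0=0 thr0.R1=0 thr2.R0=1
thr0.R0=0 thr0.R1=1 thr2.R0=0
thr0.R0=0 thr0.R1=1 thr2.R0=1
thr0.R0=2 thr0.R1=1 thr2.R0=0
thr0.R0=2 thr0.R1=1 thr2.R0=1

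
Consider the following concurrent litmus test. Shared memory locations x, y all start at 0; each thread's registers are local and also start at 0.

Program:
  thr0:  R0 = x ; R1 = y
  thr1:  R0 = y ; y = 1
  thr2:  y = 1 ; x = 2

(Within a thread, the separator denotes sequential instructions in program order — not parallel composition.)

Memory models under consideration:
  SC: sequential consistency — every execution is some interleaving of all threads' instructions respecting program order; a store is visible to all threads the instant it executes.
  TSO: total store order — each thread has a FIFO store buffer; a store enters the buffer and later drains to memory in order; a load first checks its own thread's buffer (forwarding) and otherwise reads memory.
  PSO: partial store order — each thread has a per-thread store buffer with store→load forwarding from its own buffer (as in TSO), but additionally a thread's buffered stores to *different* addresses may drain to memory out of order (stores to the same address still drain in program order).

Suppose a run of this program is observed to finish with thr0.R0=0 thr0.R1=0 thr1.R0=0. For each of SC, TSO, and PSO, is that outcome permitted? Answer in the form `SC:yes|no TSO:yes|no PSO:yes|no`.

SC:yes TSO:yes PSO:yes

outcome vector order: (thr0.R0,thr0.R1,thr1.R0)
under SC → 000, 001, 010, 011, 210, 211
under TSO → 000, 001, 010, 011, 210, 211
under PSO → 000, 001, 010, 011, 200, 201, 210, 211
target 000 ∈ {SC,TSO,PSO}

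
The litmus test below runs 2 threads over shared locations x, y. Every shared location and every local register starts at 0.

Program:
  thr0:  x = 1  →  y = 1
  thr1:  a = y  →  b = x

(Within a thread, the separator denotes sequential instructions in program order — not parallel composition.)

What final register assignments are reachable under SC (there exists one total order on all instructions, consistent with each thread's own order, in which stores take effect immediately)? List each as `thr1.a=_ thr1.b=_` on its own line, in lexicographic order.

thr1.a=0 thr1.b=0
thr1.a=0 thr1.b=1
thr1.a=1 thr1.b=1

outcome vector order: (thr1.a,thr1.b)
|SC outcomes| = 3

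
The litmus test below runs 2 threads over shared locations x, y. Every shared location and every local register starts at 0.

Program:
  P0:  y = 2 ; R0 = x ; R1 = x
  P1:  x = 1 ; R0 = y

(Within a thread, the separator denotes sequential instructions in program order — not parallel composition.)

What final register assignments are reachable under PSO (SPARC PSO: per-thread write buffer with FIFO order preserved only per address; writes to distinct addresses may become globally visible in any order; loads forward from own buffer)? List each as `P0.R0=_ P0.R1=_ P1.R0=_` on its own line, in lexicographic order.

outcome vector order: (P0.R0,P0.R1,P1.R0)
|PSO outcomes| = 6

P0.R0=0 P0.R1=0 P1.R0=0
P0.R0=0 P0.R1=0 P1.R0=2
P0.R0=0 P0.R1=1 P1.R0=0
P0.R0=0 P0.R1=1 P1.R0=2
P0.R0=1 P0.R1=1 P1.R0=0
P0.R0=1 P0.R1=1 P1.R0=2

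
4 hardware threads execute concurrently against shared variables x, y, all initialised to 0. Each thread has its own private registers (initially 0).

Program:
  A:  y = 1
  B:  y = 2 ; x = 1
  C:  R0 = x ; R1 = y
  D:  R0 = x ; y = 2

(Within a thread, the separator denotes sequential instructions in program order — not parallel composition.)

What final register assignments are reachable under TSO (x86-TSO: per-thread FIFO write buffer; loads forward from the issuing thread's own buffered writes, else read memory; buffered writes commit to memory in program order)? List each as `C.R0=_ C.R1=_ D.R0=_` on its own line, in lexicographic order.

outcome vector order: (C.R0,C.R1,D.R0)
|TSO outcomes| = 10

C.R0=0 C.R1=0 D.R0=0
C.R0=0 C.R1=0 D.R0=1
C.R0=0 C.R1=1 D.R0=0
C.R0=0 C.R1=1 D.R0=1
C.R0=0 C.R1=2 D.R0=0
C.R0=0 C.R1=2 D.R0=1
C.R0=1 C.R1=1 D.R0=0
C.R0=1 C.R1=1 D.R0=1
C.R0=1 C.R1=2 D.R0=0
C.R0=1 C.R1=2 D.R0=1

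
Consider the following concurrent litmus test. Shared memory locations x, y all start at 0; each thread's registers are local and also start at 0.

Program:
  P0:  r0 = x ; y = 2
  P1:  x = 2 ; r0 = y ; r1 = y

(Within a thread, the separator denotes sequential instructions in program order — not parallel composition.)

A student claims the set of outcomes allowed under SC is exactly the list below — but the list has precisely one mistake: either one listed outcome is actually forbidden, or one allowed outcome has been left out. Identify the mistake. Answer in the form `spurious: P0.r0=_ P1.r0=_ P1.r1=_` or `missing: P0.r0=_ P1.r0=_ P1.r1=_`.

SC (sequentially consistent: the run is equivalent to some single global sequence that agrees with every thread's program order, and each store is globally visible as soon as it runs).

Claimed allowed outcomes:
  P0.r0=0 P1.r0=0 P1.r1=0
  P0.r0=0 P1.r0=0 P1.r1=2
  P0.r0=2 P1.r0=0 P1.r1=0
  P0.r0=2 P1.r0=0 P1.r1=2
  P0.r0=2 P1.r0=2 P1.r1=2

missing: P0.r0=0 P1.r0=2 P1.r1=2

outcome vector order: (P0.r0,P1.r0,P1.r1)
under SC → <0 0 0>; <0 0 2>; <0 2 2>; <2 0 0>; <2 0 2>; <2 2 2>
SC∖claimed = {<0 2 2>}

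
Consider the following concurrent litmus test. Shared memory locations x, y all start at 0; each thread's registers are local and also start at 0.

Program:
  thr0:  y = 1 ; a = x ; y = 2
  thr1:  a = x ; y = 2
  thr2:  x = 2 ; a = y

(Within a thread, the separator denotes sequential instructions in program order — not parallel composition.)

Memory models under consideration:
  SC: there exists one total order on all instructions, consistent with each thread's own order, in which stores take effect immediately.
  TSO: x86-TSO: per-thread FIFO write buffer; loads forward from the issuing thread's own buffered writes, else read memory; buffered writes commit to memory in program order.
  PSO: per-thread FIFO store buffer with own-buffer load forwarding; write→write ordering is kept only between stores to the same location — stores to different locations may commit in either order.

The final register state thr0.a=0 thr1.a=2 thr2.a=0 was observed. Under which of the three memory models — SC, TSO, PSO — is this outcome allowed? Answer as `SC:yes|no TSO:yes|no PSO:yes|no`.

outcome vector order: (thr0.a,thr1.a,thr2.a)
under SC → <0 0 1> <0 0 2> <0 2 1> <0 2 2> <2 0 0> <2 0 1> <2 0 2> <2 2 0> <2 2 1> <2 2 2>
under TSO → <0 0 0> <0 0 1> <0 0 2> <0 2 0> <0 2 1> <0 2 2> <2 0 0> <2 0 1> <2 0 2> <2 2 0> <2 2 1> <2 2 2>
under PSO → <0 0 0> <0 0 1> <0 0 2> <0 2 0> <0 2 1> <0 2 2> <2 0 0> <2 0 1> <2 0 2> <2 2 0> <2 2 1> <2 2 2>
target <0 2 0> ∈ {TSO,PSO}

SC:no TSO:yes PSO:yes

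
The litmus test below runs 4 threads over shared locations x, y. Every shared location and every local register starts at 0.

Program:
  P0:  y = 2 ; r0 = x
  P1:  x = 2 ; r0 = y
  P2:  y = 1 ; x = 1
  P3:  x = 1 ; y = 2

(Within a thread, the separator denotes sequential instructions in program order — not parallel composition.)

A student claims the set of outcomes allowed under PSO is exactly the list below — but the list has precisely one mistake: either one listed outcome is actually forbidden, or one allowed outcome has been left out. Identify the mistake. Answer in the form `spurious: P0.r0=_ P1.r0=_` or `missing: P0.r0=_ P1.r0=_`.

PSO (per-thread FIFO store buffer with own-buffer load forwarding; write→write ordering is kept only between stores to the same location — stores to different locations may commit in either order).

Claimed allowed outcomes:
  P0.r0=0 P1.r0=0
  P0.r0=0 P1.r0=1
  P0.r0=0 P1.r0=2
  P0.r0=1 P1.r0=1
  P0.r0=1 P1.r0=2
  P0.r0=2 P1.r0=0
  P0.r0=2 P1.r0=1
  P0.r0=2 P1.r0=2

missing: P0.r0=1 P1.r0=0

outcome vector order: (P0.r0,P1.r0)
PSO: 9 outcomes — {<0 0>, <0 1>, <0 2>, <1 0>, <1 1>, <1 2>, <2 0>, <2 1>, <2 2>}
PSO∖claimed = {<1 0>}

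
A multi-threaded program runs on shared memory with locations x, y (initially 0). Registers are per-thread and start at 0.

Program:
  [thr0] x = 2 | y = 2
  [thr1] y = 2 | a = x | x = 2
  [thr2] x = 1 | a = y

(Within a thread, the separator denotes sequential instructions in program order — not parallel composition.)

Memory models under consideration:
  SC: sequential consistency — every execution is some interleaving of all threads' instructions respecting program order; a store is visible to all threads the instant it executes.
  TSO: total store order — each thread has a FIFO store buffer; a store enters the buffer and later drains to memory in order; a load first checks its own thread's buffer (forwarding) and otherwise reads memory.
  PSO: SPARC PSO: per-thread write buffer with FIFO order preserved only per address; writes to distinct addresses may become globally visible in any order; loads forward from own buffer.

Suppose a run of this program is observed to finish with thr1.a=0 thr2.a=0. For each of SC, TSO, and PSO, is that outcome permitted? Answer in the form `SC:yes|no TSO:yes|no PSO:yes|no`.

outcome vector order: (thr1.a,thr2.a)
SC (5): 02, 10, 12, 20, 22
TSO (6): 00, 02, 10, 12, 20, 22
PSO (6): 00, 02, 10, 12, 20, 22
target 00 ∈ {TSO,PSO}

SC:no TSO:yes PSO:yes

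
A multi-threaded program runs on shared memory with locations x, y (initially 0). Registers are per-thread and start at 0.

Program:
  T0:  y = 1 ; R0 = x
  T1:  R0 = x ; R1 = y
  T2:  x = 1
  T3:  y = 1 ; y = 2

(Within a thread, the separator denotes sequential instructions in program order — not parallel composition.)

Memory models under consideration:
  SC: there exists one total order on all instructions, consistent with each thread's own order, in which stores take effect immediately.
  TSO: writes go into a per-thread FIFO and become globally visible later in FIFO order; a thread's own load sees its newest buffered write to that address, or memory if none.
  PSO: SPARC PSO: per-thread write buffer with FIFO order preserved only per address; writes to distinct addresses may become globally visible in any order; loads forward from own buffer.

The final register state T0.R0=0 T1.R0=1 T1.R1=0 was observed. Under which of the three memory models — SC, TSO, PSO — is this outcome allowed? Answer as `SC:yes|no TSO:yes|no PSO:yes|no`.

SC:no TSO:yes PSO:yes

outcome vector order: (T0.R0,T1.R0,T1.R1)
SC: 11 outcomes — {<0 0 0>; <0 0 1>; <0 0 2>; <0 1 1>; <0 1 2>; <1 0 0>; <1 0 1>; <1 0 2>; <1 1 0>; <1 1 1>; <1 1 2>}
TSO: 12 outcomes — {<0 0 0>; <0 0 1>; <0 0 2>; <0 1 0>; <0 1 1>; <0 1 2>; <1 0 0>; <1 0 1>; <1 0 2>; <1 1 0>; <1 1 1>; <1 1 2>}
PSO: 12 outcomes — {<0 0 0>; <0 0 1>; <0 0 2>; <0 1 0>; <0 1 1>; <0 1 2>; <1 0 0>; <1 0 1>; <1 0 2>; <1 1 0>; <1 1 1>; <1 1 2>}
target <0 1 0> ∈ {TSO,PSO}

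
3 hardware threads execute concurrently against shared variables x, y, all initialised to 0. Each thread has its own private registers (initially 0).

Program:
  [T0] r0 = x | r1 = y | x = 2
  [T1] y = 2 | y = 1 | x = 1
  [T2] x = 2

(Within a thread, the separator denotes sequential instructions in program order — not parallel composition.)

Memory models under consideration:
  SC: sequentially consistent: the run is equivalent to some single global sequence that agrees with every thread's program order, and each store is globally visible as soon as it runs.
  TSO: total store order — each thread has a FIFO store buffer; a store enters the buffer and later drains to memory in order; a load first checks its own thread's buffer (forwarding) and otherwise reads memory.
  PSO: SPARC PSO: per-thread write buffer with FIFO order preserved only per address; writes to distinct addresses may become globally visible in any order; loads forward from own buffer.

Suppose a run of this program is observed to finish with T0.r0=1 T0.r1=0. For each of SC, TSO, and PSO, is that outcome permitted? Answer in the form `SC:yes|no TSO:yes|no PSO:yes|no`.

SC:no TSO:no PSO:yes

outcome vector order: (T0.r0,T0.r1)
under SC → 00 01 02 11 20 21 22
under TSO → 00 01 02 11 20 21 22
under PSO → 00 01 02 10 11 12 20 21 22
target 10 ∈ {PSO}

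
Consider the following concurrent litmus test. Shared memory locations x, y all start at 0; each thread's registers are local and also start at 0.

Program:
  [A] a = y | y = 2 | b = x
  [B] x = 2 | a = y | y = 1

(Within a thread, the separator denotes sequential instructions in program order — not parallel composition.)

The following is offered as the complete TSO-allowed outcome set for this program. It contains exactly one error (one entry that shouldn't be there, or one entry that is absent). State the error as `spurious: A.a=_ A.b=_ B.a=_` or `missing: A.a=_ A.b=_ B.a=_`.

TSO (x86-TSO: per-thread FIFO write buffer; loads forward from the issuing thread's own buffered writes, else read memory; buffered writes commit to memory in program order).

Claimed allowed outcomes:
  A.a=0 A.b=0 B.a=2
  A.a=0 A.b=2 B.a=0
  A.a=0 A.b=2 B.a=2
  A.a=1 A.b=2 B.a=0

outcome vector order: (A.a,A.b,B.a)
under TSO → <0 0 0>, <0 0 2>, <0 2 0>, <0 2 2>, <1 2 0>
TSO∖claimed = {<0 0 0>}

missing: A.a=0 A.b=0 B.a=0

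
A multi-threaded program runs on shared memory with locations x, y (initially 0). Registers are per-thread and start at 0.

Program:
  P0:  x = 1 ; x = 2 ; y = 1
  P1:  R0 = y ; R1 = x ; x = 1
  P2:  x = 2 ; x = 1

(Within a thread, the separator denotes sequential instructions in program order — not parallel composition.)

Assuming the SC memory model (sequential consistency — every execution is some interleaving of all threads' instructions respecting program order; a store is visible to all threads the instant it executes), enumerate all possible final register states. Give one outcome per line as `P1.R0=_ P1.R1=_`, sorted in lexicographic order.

outcome vector order: (P1.R0,P1.R1)
|SC outcomes| = 5

P1.R0=0 P1.R1=0
P1.R0=0 P1.R1=1
P1.R0=0 P1.R1=2
P1.R0=1 P1.R1=1
P1.R0=1 P1.R1=2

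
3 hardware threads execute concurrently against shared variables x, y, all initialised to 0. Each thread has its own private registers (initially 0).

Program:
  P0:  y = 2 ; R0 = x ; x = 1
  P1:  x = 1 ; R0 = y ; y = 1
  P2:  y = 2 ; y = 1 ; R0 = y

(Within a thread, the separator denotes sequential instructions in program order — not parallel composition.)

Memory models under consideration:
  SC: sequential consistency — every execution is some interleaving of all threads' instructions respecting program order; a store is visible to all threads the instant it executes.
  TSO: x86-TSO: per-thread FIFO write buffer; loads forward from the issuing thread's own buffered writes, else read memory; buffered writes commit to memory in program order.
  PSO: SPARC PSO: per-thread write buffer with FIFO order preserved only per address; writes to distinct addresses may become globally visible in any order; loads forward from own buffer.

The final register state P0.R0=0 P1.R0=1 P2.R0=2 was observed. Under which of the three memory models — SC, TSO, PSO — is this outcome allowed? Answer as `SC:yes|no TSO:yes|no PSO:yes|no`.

SC:no TSO:yes PSO:yes

outcome vector order: (P0.R0,P1.R0,P2.R0)
under SC → (0,1,1); (0,2,1); (0,2,2); (1,0,1); (1,0,2); (1,1,1); (1,1,2); (1,2,1); (1,2,2)
under TSO → (0,0,1); (0,0,2); (0,1,1); (0,1,2); (0,2,1); (0,2,2); (1,0,1); (1,0,2); (1,1,1); (1,1,2); (1,2,1); (1,2,2)
under PSO → (0,0,1); (0,0,2); (0,1,1); (0,1,2); (0,2,1); (0,2,2); (1,0,1); (1,0,2); (1,1,1); (1,1,2); (1,2,1); (1,2,2)
target (0,1,2) ∈ {TSO,PSO}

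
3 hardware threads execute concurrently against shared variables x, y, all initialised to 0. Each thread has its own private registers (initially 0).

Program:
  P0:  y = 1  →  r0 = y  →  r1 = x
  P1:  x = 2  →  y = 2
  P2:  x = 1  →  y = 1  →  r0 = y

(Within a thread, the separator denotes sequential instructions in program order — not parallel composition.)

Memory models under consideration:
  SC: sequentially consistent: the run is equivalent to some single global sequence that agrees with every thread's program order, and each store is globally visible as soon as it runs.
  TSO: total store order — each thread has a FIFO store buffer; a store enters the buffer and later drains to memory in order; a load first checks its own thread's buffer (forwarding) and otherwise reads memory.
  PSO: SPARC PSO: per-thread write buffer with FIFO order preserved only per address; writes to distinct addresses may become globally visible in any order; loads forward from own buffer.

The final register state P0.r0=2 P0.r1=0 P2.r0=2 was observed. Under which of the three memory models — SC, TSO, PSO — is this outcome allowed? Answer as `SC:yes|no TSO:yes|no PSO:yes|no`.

outcome vector order: (P0.r0,P0.r1,P2.r0)
SC (10): 101, 102, 111, 112, 121, 122, 211, 212, 221, 222
TSO (10): 101, 102, 111, 112, 121, 122, 211, 212, 221, 222
PSO (12): 101, 102, 111, 112, 121, 122, 201, 202, 211, 212, 221, 222
target 202 ∈ {PSO}

SC:no TSO:no PSO:yes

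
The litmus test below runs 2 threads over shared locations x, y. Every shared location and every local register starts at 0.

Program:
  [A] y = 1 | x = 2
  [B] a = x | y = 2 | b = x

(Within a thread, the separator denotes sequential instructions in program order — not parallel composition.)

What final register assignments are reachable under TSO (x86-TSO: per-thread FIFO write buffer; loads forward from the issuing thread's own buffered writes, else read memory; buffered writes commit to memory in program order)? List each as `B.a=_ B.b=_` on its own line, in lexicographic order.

B.a=0 B.b=0
B.a=0 B.b=2
B.a=2 B.b=2

outcome vector order: (B.a,B.b)
|TSO outcomes| = 3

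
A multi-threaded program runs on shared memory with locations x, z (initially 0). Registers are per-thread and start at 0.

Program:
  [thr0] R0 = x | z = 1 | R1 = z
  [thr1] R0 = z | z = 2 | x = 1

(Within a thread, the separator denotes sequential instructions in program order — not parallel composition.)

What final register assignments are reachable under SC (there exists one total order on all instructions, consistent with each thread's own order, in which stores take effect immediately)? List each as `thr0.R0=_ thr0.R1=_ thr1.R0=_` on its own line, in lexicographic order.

thr0.R0=0 thr0.R1=1 thr1.R0=0
thr0.R0=0 thr0.R1=1 thr1.R0=1
thr0.R0=0 thr0.R1=2 thr1.R0=0
thr0.R0=0 thr0.R1=2 thr1.R0=1
thr0.R0=1 thr0.R1=1 thr1.R0=0

outcome vector order: (thr0.R0,thr0.R1,thr1.R0)
|SC outcomes| = 5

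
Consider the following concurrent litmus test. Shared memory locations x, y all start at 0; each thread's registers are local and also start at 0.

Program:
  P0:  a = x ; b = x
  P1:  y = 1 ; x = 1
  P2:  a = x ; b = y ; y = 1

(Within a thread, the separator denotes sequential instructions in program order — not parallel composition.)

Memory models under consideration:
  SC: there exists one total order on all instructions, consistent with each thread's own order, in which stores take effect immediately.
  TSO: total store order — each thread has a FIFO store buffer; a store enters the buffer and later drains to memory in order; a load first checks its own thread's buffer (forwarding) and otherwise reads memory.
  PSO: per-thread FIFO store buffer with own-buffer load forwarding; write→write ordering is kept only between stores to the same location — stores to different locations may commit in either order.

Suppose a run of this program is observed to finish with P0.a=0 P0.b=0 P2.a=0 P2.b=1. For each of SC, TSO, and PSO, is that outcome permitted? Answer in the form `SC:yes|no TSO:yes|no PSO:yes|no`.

SC:yes TSO:yes PSO:yes

outcome vector order: (P0.a,P0.b,P2.a,P2.b)
SC: 9 outcomes — {0000; 0001; 0011; 0100; 0101; 0111; 1100; 1101; 1111}
TSO: 9 outcomes — {0000; 0001; 0011; 0100; 0101; 0111; 1100; 1101; 1111}
PSO: 12 outcomes — {0000; 0001; 0010; 0011; 0100; 0101; 0110; 0111; 1100; 1101; 1110; 1111}
target 0001 ∈ {SC,TSO,PSO}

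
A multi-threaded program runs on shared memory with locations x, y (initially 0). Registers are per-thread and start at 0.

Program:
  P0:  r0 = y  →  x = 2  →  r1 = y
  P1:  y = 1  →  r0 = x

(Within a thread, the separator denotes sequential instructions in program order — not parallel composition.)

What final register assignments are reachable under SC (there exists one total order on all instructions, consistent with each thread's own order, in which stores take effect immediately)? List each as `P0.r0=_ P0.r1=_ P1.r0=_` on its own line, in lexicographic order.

P0.r0=0 P0.r1=0 P1.r0=2
P0.r0=0 P0.r1=1 P1.r0=0
P0.r0=0 P0.r1=1 P1.r0=2
P0.r0=1 P0.r1=1 P1.r0=0
P0.r0=1 P0.r1=1 P1.r0=2

outcome vector order: (P0.r0,P0.r1,P1.r0)
|SC outcomes| = 5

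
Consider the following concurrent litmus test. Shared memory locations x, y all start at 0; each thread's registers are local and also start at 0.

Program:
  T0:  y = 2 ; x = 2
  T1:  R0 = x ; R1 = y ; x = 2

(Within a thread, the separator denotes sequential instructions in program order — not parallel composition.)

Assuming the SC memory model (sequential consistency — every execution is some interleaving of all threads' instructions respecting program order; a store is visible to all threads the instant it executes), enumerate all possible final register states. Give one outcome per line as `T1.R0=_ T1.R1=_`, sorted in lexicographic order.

outcome vector order: (T1.R0,T1.R1)
|SC outcomes| = 3

T1.R0=0 T1.R1=0
T1.R0=0 T1.R1=2
T1.R0=2 T1.R1=2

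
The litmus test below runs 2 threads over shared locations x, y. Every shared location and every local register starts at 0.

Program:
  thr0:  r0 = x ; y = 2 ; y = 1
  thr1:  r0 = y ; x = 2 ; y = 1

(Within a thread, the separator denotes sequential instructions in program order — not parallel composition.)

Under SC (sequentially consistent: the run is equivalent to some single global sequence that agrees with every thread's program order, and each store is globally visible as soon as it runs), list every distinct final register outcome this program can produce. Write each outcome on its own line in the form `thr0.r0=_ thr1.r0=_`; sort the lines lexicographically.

thr0.r0=0 thr1.r0=0
thr0.r0=0 thr1.r0=1
thr0.r0=0 thr1.r0=2
thr0.r0=2 thr1.r0=0

outcome vector order: (thr0.r0,thr1.r0)
|SC outcomes| = 4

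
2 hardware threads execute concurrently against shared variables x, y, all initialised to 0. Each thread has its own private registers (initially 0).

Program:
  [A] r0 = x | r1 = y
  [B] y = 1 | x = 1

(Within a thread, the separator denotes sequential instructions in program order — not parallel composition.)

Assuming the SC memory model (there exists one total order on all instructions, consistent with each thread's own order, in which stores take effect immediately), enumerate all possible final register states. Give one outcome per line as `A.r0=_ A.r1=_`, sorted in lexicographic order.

A.r0=0 A.r1=0
A.r0=0 A.r1=1
A.r0=1 A.r1=1

outcome vector order: (A.r0,A.r1)
|SC outcomes| = 3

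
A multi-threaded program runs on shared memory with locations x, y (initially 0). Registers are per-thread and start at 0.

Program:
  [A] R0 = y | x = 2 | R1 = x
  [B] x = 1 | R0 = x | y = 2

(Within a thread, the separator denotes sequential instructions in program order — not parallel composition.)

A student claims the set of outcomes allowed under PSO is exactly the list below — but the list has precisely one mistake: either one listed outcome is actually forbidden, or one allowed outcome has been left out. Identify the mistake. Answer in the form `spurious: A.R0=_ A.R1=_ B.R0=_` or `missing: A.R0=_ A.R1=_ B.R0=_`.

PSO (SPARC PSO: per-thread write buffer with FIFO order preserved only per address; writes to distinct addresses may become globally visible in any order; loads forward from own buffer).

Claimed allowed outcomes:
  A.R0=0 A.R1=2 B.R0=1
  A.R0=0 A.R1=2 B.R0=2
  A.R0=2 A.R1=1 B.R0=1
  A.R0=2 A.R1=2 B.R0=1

missing: A.R0=0 A.R1=1 B.R0=1

outcome vector order: (A.R0,A.R1,B.R0)
[PSO] allowed = {<0 1 1>, <0 2 1>, <0 2 2>, <2 1 1>, <2 2 1>}
PSO∖claimed = {<0 1 1>}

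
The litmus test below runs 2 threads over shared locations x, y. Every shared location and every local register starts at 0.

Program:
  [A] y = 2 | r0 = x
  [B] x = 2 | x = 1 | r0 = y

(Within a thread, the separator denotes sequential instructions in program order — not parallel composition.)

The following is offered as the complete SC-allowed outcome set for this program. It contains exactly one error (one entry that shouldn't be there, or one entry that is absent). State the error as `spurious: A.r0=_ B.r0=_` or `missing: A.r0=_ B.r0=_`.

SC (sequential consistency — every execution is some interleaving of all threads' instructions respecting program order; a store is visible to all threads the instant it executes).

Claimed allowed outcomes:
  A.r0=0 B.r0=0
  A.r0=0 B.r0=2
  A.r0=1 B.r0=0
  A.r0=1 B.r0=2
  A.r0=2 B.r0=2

spurious: A.r0=0 B.r0=0

outcome vector order: (A.r0,B.r0)
SC: 4 outcomes — {0/2, 1/0, 1/2, 2/2}
claimed∖SC = {0/0}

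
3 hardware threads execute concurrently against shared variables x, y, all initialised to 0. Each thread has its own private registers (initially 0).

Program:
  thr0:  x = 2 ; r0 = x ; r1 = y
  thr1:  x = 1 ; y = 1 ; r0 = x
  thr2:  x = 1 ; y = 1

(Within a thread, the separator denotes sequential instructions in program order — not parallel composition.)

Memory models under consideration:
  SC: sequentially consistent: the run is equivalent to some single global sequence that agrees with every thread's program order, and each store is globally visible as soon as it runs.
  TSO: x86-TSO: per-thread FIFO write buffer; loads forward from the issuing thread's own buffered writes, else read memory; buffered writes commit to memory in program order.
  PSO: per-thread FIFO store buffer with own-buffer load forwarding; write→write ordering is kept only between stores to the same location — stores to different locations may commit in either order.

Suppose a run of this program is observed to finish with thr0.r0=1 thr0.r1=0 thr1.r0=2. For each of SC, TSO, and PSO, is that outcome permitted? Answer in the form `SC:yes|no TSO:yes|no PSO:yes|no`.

outcome vector order: (thr0.r0,thr0.r1,thr1.r0)
SC: 7 outcomes — {1/0/1; 1/1/1; 1/1/2; 2/0/1; 2/0/2; 2/1/1; 2/1/2}
TSO: 8 outcomes — {1/0/1; 1/0/2; 1/1/1; 1/1/2; 2/0/1; 2/0/2; 2/1/1; 2/1/2}
PSO: 8 outcomes — {1/0/1; 1/0/2; 1/1/1; 1/1/2; 2/0/1; 2/0/2; 2/1/1; 2/1/2}
target 1/0/2 ∈ {TSO,PSO}

SC:no TSO:yes PSO:yes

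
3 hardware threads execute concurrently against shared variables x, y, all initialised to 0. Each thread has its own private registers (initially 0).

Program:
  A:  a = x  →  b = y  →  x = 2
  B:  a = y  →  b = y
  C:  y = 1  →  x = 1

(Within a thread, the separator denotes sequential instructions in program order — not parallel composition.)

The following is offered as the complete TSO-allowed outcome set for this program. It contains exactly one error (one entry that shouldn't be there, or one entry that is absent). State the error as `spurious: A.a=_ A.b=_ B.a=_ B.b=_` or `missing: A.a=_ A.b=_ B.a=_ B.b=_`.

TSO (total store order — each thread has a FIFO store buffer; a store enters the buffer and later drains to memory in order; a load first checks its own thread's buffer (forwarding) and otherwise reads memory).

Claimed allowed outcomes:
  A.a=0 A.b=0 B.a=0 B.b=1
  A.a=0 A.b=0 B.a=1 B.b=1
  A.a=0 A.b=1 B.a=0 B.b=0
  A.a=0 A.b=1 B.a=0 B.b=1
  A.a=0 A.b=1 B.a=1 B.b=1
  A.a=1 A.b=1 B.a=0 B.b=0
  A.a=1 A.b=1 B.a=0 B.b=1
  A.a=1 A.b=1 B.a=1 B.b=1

missing: A.a=0 A.b=0 B.a=0 B.b=0

outcome vector order: (A.a,A.b,B.a,B.b)
TSO: 9 outcomes — {0000 0001 0011 0100 0101 0111 1100 1101 1111}
TSO∖claimed = {0000}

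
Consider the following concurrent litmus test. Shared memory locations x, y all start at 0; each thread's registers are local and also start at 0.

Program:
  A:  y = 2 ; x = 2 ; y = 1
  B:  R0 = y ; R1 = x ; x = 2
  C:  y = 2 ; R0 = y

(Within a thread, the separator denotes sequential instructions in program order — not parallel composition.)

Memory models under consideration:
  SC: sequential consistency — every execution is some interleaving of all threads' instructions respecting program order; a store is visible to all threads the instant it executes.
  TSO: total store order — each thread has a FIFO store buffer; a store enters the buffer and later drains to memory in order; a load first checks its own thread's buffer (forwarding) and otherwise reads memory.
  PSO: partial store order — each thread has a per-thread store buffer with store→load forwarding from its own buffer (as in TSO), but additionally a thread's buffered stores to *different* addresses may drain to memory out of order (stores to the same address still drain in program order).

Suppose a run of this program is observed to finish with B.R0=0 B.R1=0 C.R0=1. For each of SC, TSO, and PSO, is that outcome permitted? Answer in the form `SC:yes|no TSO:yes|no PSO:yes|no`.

outcome vector order: (B.R0,B.R1,C.R0)
[SC] allowed = {(0,0,1) (0,0,2) (0,2,1) (0,2,2) (1,2,1) (1,2,2) (2,0,1) (2,0,2) (2,2,1) (2,2,2)}
[TSO] allowed = {(0,0,1) (0,0,2) (0,2,1) (0,2,2) (1,2,1) (1,2,2) (2,0,1) (2,0,2) (2,2,1) (2,2,2)}
[PSO] allowed = {(0,0,1) (0,0,2) (0,2,1) (0,2,2) (1,0,1) (1,0,2) (1,2,1) (1,2,2) (2,0,1) (2,0,2) (2,2,1) (2,2,2)}
target (0,0,1) ∈ {SC,TSO,PSO}

SC:yes TSO:yes PSO:yes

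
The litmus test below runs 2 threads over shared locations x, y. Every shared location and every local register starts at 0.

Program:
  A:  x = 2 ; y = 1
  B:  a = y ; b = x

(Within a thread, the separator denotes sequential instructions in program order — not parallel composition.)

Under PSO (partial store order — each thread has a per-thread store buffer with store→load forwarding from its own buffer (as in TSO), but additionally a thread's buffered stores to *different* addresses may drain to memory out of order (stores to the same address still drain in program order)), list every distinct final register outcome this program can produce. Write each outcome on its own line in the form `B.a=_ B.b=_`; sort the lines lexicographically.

outcome vector order: (B.a,B.b)
|PSO outcomes| = 4

B.a=0 B.b=0
B.a=0 B.b=2
B.a=1 B.b=0
B.a=1 B.b=2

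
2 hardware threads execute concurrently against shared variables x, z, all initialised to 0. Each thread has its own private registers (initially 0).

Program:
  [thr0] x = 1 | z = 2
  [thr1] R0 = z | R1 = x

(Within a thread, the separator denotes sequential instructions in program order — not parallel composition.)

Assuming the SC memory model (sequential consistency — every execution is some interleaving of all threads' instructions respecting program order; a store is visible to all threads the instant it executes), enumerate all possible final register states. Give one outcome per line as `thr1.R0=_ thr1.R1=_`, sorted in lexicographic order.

thr1.R0=0 thr1.R1=0
thr1.R0=0 thr1.R1=1
thr1.R0=2 thr1.R1=1

outcome vector order: (thr1.R0,thr1.R1)
|SC outcomes| = 3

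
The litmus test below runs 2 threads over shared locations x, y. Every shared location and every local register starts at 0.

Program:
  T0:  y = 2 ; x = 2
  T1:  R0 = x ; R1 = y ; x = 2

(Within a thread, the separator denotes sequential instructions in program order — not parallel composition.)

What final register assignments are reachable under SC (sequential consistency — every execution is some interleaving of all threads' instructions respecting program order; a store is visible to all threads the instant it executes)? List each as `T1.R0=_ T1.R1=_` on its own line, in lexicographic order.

outcome vector order: (T1.R0,T1.R1)
|SC outcomes| = 3

T1.R0=0 T1.R1=0
T1.R0=0 T1.R1=2
T1.R0=2 T1.R1=2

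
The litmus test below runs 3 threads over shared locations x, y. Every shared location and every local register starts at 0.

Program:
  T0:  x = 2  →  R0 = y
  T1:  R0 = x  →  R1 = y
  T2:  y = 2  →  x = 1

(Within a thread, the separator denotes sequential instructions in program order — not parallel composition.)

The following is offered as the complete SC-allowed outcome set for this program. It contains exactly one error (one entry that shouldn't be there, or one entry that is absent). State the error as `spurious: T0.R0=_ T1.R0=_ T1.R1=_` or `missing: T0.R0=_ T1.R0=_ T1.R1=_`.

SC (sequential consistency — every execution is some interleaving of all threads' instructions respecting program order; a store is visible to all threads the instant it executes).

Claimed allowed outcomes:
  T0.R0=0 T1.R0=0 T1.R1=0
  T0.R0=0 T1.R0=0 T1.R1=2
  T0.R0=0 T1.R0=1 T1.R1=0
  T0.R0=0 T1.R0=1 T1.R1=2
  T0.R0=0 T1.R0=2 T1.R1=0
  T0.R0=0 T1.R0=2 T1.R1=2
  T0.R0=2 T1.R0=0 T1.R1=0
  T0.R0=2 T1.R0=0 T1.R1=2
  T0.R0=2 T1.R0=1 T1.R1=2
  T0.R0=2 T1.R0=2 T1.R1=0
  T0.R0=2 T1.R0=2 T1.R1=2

outcome vector order: (T0.R0,T1.R0,T1.R1)
SC: 10 outcomes — {0/0/0; 0/0/2; 0/1/2; 0/2/0; 0/2/2; 2/0/0; 2/0/2; 2/1/2; 2/2/0; 2/2/2}
claimed∖SC = {0/1/0}

spurious: T0.R0=0 T1.R0=1 T1.R1=0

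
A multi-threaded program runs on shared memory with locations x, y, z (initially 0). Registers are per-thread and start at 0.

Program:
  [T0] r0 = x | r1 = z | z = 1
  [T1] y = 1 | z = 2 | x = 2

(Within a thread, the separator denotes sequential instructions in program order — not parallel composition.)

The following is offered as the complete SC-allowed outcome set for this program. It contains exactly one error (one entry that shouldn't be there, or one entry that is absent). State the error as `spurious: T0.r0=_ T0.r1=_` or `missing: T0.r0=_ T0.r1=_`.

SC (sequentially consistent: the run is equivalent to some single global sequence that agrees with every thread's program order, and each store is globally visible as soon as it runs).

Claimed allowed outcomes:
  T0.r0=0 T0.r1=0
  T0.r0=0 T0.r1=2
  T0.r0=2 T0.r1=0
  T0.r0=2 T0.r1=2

spurious: T0.r0=2 T0.r1=0

outcome vector order: (T0.r0,T0.r1)
under SC → (0,0), (0,2), (2,2)
claimed∖SC = {(2,0)}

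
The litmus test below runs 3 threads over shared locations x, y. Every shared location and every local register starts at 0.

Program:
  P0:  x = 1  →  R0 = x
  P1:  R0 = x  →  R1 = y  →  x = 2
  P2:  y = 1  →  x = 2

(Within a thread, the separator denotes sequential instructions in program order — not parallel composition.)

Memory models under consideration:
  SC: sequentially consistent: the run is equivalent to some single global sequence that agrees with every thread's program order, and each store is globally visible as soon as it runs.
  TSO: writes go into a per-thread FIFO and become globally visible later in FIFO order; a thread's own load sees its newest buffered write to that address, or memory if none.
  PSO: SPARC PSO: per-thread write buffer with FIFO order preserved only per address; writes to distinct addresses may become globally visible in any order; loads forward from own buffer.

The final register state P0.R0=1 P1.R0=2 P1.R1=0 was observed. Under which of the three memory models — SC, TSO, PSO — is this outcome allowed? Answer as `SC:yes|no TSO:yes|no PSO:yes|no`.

SC:no TSO:no PSO:yes

outcome vector order: (P0.R0,P1.R0,P1.R1)
SC: 10 outcomes — {100; 101; 110; 111; 121; 200; 201; 210; 211; 221}
TSO: 10 outcomes — {100; 101; 110; 111; 121; 200; 201; 210; 211; 221}
PSO: 12 outcomes — {100; 101; 110; 111; 120; 121; 200; 201; 210; 211; 220; 221}
target 120 ∈ {PSO}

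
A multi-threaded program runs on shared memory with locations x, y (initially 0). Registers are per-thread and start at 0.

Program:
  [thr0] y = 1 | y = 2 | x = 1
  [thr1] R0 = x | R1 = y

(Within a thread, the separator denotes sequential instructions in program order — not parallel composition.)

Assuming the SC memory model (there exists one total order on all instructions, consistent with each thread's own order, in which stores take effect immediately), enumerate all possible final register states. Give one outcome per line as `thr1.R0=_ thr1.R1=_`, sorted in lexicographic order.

thr1.R0=0 thr1.R1=0
thr1.R0=0 thr1.R1=1
thr1.R0=0 thr1.R1=2
thr1.R0=1 thr1.R1=2

outcome vector order: (thr1.R0,thr1.R1)
|SC outcomes| = 4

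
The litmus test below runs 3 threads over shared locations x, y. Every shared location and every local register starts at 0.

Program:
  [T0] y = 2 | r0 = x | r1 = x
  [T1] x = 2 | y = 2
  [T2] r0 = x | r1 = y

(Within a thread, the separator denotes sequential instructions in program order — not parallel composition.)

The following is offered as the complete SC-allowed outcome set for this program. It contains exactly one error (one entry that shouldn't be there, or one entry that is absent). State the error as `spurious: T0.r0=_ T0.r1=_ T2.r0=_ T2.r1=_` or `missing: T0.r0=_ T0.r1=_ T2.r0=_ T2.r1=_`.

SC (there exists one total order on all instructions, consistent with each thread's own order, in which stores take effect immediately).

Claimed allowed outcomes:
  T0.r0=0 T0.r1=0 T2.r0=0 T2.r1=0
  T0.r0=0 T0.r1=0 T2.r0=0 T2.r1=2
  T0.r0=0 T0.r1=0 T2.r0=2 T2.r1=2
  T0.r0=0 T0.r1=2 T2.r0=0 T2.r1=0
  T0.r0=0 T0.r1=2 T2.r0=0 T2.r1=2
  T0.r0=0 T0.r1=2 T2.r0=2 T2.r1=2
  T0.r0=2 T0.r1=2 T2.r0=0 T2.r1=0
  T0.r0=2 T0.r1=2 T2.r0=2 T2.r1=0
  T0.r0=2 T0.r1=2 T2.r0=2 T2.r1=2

missing: T0.r0=2 T0.r1=2 T2.r0=0 T2.r1=2

outcome vector order: (T0.r0,T0.r1,T2.r0,T2.r1)
[SC] allowed = {0000 0002 0022 0200 0202 0222 2200 2202 2220 2222}
SC∖claimed = {2202}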